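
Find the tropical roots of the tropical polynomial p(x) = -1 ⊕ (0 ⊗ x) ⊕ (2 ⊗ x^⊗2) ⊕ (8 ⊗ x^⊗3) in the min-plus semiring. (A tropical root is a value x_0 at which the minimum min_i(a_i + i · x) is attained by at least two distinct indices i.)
Roots: {-6, -2, -1}

Each tropical root is a break point of the lower envelope of the lines y = a_i + i · x (there are 4 lines, with slopes 0, 1, ..., 3). Only the lines that attain the minimum somewhere contribute to roots; other lines are dominated. Here the surviving (envelope) indices are i = 3, i = 2, i = 1, i = 0.
Intersections between consecutive envelope lines give the roots: for adjacent envelope indices i < j the intersection is x = (a_i − a_j) / (j − i). Reading off the sorted break points: {-6, -2, -1}.
Verification: at each break x_0, at least two indices attain the minimum of min_i(a_i + i · x_0).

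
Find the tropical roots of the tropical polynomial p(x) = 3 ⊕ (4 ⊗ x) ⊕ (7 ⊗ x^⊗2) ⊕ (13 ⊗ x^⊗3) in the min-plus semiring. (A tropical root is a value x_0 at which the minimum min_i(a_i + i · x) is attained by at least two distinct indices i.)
Roots: {-6, -3, -1}

Each tropical root is a break point of the lower envelope of the lines y = a_i + i · x (there are 4 lines, with slopes 0, 1, ..., 3). Only the lines that attain the minimum somewhere contribute to roots; other lines are dominated. Here the surviving (envelope) indices are i = 3, i = 2, i = 1, i = 0.
Intersections between consecutive envelope lines give the roots: for adjacent envelope indices i < j the intersection is x = (a_i − a_j) / (j − i). Reading off the sorted break points: {-6, -3, -1}.
Verification: at each break x_0, at least two indices attain the minimum of min_i(a_i + i · x_0).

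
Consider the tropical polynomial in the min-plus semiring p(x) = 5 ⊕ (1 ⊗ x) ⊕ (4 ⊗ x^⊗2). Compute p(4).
p(4) = 5

A tropical monomial a ⊗ x^⊗i evaluates to a + i · x. Evaluating each term at x = 4:
  Term 0 contributes 5 + 0 · 4 = 5
  Term 1 contributes 1 + 1 · 4 = 5
  Term 2 contributes 4 + 2 · 4 = 12
p(4) = ⊕ of these = min[5, 5, 12] = 5.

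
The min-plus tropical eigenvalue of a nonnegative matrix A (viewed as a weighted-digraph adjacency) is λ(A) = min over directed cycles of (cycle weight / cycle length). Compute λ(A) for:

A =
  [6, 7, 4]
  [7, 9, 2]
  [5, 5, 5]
λ(A) = 7/2

Enumerate directed cycles and compute their means (weight / length). Sample:
  cycle 0 → 0: weight = 6, length = 1, mean = 6/1 ≈ 6.000
  cycle 1 → 1: weight = 9, length = 1, mean = 9/1 ≈ 9.000
  cycle 2 → 2: weight = 5, length = 1, mean = 5/1 ≈ 5.000
  cycle 0 → 1 → 0: weight = 14, length = 2, mean = 14/2 ≈ 7.000
  cycle 0 → 2 → 0: weight = 9, length = 2, mean = 9/2 ≈ 4.500
  cycle 1 → 0 → 1: weight = 14, length = 2, mean = 14/2 ≈ 7.000
Minimum mean = 3.500, attained e.g. along the cycle 1 → 2 → 1 with weight 7 and length 2. So λ(A) = 7/2 = 7/2.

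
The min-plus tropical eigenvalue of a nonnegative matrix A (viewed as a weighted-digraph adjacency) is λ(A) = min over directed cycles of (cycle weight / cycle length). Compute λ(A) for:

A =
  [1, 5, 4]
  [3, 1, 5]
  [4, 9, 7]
λ(A) = 1

Enumerate directed cycles and compute their means (weight / length). Sample:
  cycle 0 → 0: weight = 1, length = 1, mean = 1/1 ≈ 1.000
  cycle 1 → 1: weight = 1, length = 1, mean = 1/1 ≈ 1.000
  cycle 2 → 2: weight = 7, length = 1, mean = 7/1 ≈ 7.000
  cycle 0 → 1 → 0: weight = 8, length = 2, mean = 8/2 ≈ 4.000
  cycle 0 → 2 → 0: weight = 8, length = 2, mean = 8/2 ≈ 4.000
  cycle 1 → 0 → 1: weight = 8, length = 2, mean = 8/2 ≈ 4.000
Minimum mean = 1.000, attained e.g. along the cycle 0 → 0 with weight 1 and length 1. So λ(A) = 1/1 = 1.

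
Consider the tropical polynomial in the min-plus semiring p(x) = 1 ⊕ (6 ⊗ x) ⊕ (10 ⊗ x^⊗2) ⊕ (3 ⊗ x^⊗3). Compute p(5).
p(5) = 1

A tropical monomial a ⊗ x^⊗i evaluates to a + i · x. Evaluating each term at x = 5:
  Term 0 contributes 1 + 0 · 5 = 1
  Term 1 contributes 6 + 1 · 5 = 11
  Term 2 contributes 10 + 2 · 5 = 20
  Term 3 contributes 3 + 3 · 5 = 18
p(5) = ⊕ of these = min[1, 11, 20, 18] = 1.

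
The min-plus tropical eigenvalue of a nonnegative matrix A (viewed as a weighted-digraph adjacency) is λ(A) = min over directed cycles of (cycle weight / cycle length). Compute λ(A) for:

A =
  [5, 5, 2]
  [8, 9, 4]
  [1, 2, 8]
λ(A) = 3/2

Enumerate directed cycles and compute their means (weight / length). Sample:
  cycle 0 → 0: weight = 5, length = 1, mean = 5/1 ≈ 5.000
  cycle 1 → 1: weight = 9, length = 1, mean = 9/1 ≈ 9.000
  cycle 2 → 2: weight = 8, length = 1, mean = 8/1 ≈ 8.000
  cycle 0 → 1 → 0: weight = 13, length = 2, mean = 13/2 ≈ 6.500
  cycle 0 → 2 → 0: weight = 3, length = 2, mean = 3/2 ≈ 1.500
  cycle 1 → 0 → 1: weight = 13, length = 2, mean = 13/2 ≈ 6.500
Minimum mean = 1.500, attained e.g. along the cycle 0 → 2 → 0 with weight 3 and length 2. So λ(A) = 3/2 = 3/2.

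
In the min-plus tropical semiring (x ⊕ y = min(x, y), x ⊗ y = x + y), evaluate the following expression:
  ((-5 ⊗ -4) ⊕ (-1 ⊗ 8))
((-5 ⊗ -4) ⊕ (-1 ⊗ 8)) = -9

Expand innermost to outermost. Recall ⊕ takes the minimum of its arguments and ⊗ takes their sum. Working out the expression ((-5 ⊗ -4) ⊕ (-1 ⊗ 8)) gives -9.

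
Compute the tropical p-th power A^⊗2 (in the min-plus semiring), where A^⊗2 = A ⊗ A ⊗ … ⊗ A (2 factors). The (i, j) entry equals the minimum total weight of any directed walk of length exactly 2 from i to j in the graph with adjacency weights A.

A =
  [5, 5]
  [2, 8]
A^⊗2 =
  [7, 10]
  [7, 7]

Each entry (A^⊗2)_ij equals the minimum over all length-2 walks i = v_0 → v_1 → … → v_2 = j of Σ_t A[v_t][v_{t+1}]. For example, for (i, j) = (0, 1) we minimise over 2 possible intermediate vertex sequences; the minimum is 10, attained along the walk 0 → 0 → 1.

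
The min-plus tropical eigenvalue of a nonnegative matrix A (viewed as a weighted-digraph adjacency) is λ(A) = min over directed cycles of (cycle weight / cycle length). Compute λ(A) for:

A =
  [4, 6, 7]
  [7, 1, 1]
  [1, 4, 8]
λ(A) = 1

Enumerate directed cycles and compute their means (weight / length). Sample:
  cycle 0 → 0: weight = 4, length = 1, mean = 4/1 ≈ 4.000
  cycle 1 → 1: weight = 1, length = 1, mean = 1/1 ≈ 1.000
  cycle 2 → 2: weight = 8, length = 1, mean = 8/1 ≈ 8.000
  cycle 0 → 1 → 0: weight = 13, length = 2, mean = 13/2 ≈ 6.500
  cycle 0 → 2 → 0: weight = 8, length = 2, mean = 8/2 ≈ 4.000
  cycle 1 → 0 → 1: weight = 13, length = 2, mean = 13/2 ≈ 6.500
Minimum mean = 1.000, attained e.g. along the cycle 1 → 1 with weight 1 and length 1. So λ(A) = 1/1 = 1.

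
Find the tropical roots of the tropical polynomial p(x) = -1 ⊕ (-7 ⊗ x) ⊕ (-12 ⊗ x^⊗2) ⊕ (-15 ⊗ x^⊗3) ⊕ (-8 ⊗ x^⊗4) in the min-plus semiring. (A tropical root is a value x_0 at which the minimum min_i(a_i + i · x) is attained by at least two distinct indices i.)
Roots: {-7, 3, 5, 6}

Each tropical root is a break point of the lower envelope of the lines y = a_i + i · x (there are 5 lines, with slopes 0, 1, ..., 4). Only the lines that attain the minimum somewhere contribute to roots; other lines are dominated. Here the surviving (envelope) indices are i = 4, i = 3, i = 2, i = 1, i = 0.
Intersections between consecutive envelope lines give the roots: for adjacent envelope indices i < j the intersection is x = (a_i − a_j) / (j − i). Reading off the sorted break points: {-7, 3, 5, 6}.
Verification: at each break x_0, at least two indices attain the minimum of min_i(a_i + i · x_0).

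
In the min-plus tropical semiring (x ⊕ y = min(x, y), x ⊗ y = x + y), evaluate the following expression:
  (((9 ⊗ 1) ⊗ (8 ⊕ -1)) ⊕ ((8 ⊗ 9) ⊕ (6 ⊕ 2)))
(((9 ⊗ 1) ⊗ (8 ⊕ -1)) ⊕ ((8 ⊗ 9) ⊕ (6 ⊕ 2))) = 2

Expand innermost to outermost. Recall ⊕ takes the minimum of its arguments and ⊗ takes their sum. Working out the expression (((9 ⊗ 1) ⊗ (8 ⊕ -1)) ⊕ ((8 ⊗ 9) ⊕ (6 ⊕ 2))) gives 2.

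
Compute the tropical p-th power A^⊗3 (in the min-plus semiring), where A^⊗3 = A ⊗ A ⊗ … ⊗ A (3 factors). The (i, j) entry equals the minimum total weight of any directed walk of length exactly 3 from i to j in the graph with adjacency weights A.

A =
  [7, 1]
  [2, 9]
A^⊗3 =
  [10, 4]
  [5, 10]

Each entry (A^⊗3)_ij equals the minimum over all length-3 walks i = v_0 → v_1 → … → v_3 = j of Σ_t A[v_t][v_{t+1}]. For example, for (i, j) = (0, 1) we minimise over 4 possible intermediate vertex sequences; the minimum is 4, attained along the walk 0 → 1 → 0 → 1.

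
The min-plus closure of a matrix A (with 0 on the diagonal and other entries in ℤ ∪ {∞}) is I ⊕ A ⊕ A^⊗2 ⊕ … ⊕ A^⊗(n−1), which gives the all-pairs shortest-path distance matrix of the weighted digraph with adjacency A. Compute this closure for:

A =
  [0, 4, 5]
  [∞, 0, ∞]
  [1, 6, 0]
Closure =
  [0, 4, 5]
  [∞, 0, ∞]
  [1, 5, 0]

This is the Floyd-Warshall all-pairs shortest-path computation. For each intermediate vertex k = 0, 1, …, 2, update dist[i][j] ← min(dist[i][j], dist[i][k] + dist[k][j]). The final matrix gives, for each (i, j), the minimum total weight of any directed path from i to j (possibly empty when i = j).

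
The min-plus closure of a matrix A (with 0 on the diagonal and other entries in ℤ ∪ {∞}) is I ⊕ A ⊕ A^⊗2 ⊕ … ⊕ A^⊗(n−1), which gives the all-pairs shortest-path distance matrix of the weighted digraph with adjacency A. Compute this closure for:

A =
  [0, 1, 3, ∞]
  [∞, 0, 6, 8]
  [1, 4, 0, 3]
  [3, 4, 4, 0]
Closure =
  [0, 1, 3, 6]
  [7, 0, 6, 8]
  [1, 2, 0, 3]
  [3, 4, 4, 0]

This is the Floyd-Warshall all-pairs shortest-path computation. For each intermediate vertex k = 0, 1, …, 3, update dist[i][j] ← min(dist[i][j], dist[i][k] + dist[k][j]). The final matrix gives, for each (i, j), the minimum total weight of any directed path from i to j (possibly empty when i = j).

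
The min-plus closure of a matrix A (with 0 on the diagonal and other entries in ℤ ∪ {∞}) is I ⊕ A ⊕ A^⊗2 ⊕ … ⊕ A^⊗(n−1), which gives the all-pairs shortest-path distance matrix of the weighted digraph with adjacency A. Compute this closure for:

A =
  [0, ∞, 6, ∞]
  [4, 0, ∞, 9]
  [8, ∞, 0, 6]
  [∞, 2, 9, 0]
Closure =
  [0, 14, 6, 12]
  [4, 0, 10, 9]
  [8, 8, 0, 6]
  [6, 2, 9, 0]

This is the Floyd-Warshall all-pairs shortest-path computation. For each intermediate vertex k = 0, 1, …, 3, update dist[i][j] ← min(dist[i][j], dist[i][k] + dist[k][j]). The final matrix gives, for each (i, j), the minimum total weight of any directed path from i to j (possibly empty when i = j).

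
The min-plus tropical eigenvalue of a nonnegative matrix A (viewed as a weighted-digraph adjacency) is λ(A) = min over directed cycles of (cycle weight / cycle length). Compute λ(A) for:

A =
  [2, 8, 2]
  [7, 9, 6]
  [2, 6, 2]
λ(A) = 2

Enumerate directed cycles and compute their means (weight / length). Sample:
  cycle 0 → 0: weight = 2, length = 1, mean = 2/1 ≈ 2.000
  cycle 1 → 1: weight = 9, length = 1, mean = 9/1 ≈ 9.000
  cycle 2 → 2: weight = 2, length = 1, mean = 2/1 ≈ 2.000
  cycle 0 → 1 → 0: weight = 15, length = 2, mean = 15/2 ≈ 7.500
  cycle 0 → 2 → 0: weight = 4, length = 2, mean = 4/2 ≈ 2.000
  cycle 1 → 0 → 1: weight = 15, length = 2, mean = 15/2 ≈ 7.500
Minimum mean = 2.000, attained e.g. along the cycle 0 → 0 with weight 2 and length 1. So λ(A) = 2/1 = 2.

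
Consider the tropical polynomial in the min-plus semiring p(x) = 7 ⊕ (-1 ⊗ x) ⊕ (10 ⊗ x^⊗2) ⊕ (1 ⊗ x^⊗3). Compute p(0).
p(0) = -1

A tropical monomial a ⊗ x^⊗i evaluates to a + i · x. Evaluating each term at x = 0:
  Term 0 contributes 7 + 0 · 0 = 7
  Term 1 contributes -1 + 1 · 0 = -1
  Term 2 contributes 10 + 2 · 0 = 10
  Term 3 contributes 1 + 3 · 0 = 1
p(0) = ⊕ of these = min[7, -1, 10, 1] = -1.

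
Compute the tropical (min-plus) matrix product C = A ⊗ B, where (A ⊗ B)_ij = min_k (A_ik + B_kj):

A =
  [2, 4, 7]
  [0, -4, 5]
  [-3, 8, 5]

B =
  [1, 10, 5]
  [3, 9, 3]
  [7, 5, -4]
A ⊗ B =
  [3, 12, 3]
  [-1, 5, -1]
  [-2, 7, 1]

Apply the min-plus product entry-by-entry:
  C[0][0] = min over k of (A[0][0] + B[0][0] = 2 + 1 = 3, A[0][1] + B[1][0] = 4 + 3 = 7, A[0][2] + B[2][0] = 7 + 7 = 14) = 3 (attained at k = 0)
  C[0][1] = min over k of (A[0][0] + B[0][1] = 2 + 10 = 12, A[0][1] + B[1][1] = 4 + 9 = 13, A[0][2] + B[2][1] = 7 + 5 = 12) = 12 (attained at k = 0)
  C[0][2] = min over k of (A[0][0] + B[0][2] = 2 + 5 = 7, A[0][1] + B[1][2] = 4 + 3 = 7, A[0][2] + B[2][2] = 7 + -4 = 3) = 3 (attained at k = 2)
  C[1][0] = min over k of (A[1][0] + B[0][0] = 0 + 1 = 1, A[1][1] + B[1][0] = -4 + 3 = -1, A[1][2] + B[2][0] = 5 + 7 = 12) = -1 (attained at k = 1)
  C[1][1] = min over k of (A[1][0] + B[0][1] = 0 + 10 = 10, A[1][1] + B[1][1] = -4 + 9 = 5, A[1][2] + B[2][1] = 5 + 5 = 10) = 5 (attained at k = 1)
  C[1][2] = min over k of (A[1][0] + B[0][2] = 0 + 5 = 5, A[1][1] + B[1][2] = -4 + 3 = -1, A[1][2] + B[2][2] = 5 + -4 = 1) = -1 (attained at k = 1)
  C[2][0] = min over k of (A[2][0] + B[0][0] = -3 + 1 = -2, A[2][1] + B[1][0] = 8 + 3 = 11, A[2][2] + B[2][0] = 5 + 7 = 12) = -2 (attained at k = 0)
  C[2][1] = min over k of (A[2][0] + B[0][1] = -3 + 10 = 7, A[2][1] + B[1][1] = 8 + 9 = 17, A[2][2] + B[2][1] = 5 + 5 = 10) = 7 (attained at k = 0)
  C[2][2] = min over k of (A[2][0] + B[0][2] = -3 + 5 = 2, A[2][1] + B[1][2] = 8 + 3 = 11, A[2][2] + B[2][2] = 5 + -4 = 1) = 1 (attained at k = 2)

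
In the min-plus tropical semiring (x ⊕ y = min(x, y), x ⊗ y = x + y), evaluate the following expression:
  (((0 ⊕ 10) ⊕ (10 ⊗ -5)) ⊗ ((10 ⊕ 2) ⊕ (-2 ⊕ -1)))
(((0 ⊕ 10) ⊕ (10 ⊗ -5)) ⊗ ((10 ⊕ 2) ⊕ (-2 ⊕ -1))) = -2

Expand innermost to outermost. Recall ⊕ takes the minimum of its arguments and ⊗ takes their sum. Working out the expression (((0 ⊕ 10) ⊕ (10 ⊗ -5)) ⊗ ((10 ⊕ 2) ⊕ (-2 ⊕ -1))) gives -2.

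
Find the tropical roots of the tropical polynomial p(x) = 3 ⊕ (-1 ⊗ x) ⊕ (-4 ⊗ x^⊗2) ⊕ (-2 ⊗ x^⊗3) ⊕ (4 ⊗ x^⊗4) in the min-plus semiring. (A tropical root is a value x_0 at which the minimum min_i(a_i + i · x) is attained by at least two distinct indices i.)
Roots: {-6, -2, 3, 4}

Each tropical root is a break point of the lower envelope of the lines y = a_i + i · x (there are 5 lines, with slopes 0, 1, ..., 4). Only the lines that attain the minimum somewhere contribute to roots; other lines are dominated. Here the surviving (envelope) indices are i = 4, i = 3, i = 2, i = 1, i = 0.
Intersections between consecutive envelope lines give the roots: for adjacent envelope indices i < j the intersection is x = (a_i − a_j) / (j − i). Reading off the sorted break points: {-6, -2, 3, 4}.
Verification: at each break x_0, at least two indices attain the minimum of min_i(a_i + i · x_0).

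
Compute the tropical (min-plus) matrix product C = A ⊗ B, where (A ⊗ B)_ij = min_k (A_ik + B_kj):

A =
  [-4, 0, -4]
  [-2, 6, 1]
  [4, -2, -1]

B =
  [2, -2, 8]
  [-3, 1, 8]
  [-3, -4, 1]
A ⊗ B =
  [-7, -8, -3]
  [-2, -4, 2]
  [-5, -5, 0]

Apply the min-plus product entry-by-entry:
  C[0][0] = min over k of (A[0][0] + B[0][0] = -4 + 2 = -2, A[0][1] + B[1][0] = 0 + -3 = -3, A[0][2] + B[2][0] = -4 + -3 = -7) = -7 (attained at k = 2)
  C[0][1] = min over k of (A[0][0] + B[0][1] = -4 + -2 = -6, A[0][1] + B[1][1] = 0 + 1 = 1, A[0][2] + B[2][1] = -4 + -4 = -8) = -8 (attained at k = 2)
  C[0][2] = min over k of (A[0][0] + B[0][2] = -4 + 8 = 4, A[0][1] + B[1][2] = 0 + 8 = 8, A[0][2] + B[2][2] = -4 + 1 = -3) = -3 (attained at k = 2)
  C[1][0] = min over k of (A[1][0] + B[0][0] = -2 + 2 = 0, A[1][1] + B[1][0] = 6 + -3 = 3, A[1][2] + B[2][0] = 1 + -3 = -2) = -2 (attained at k = 2)
  C[1][1] = min over k of (A[1][0] + B[0][1] = -2 + -2 = -4, A[1][1] + B[1][1] = 6 + 1 = 7, A[1][2] + B[2][1] = 1 + -4 = -3) = -4 (attained at k = 0)
  C[1][2] = min over k of (A[1][0] + B[0][2] = -2 + 8 = 6, A[1][1] + B[1][2] = 6 + 8 = 14, A[1][2] + B[2][2] = 1 + 1 = 2) = 2 (attained at k = 2)
  C[2][0] = min over k of (A[2][0] + B[0][0] = 4 + 2 = 6, A[2][1] + B[1][0] = -2 + -3 = -5, A[2][2] + B[2][0] = -1 + -3 = -4) = -5 (attained at k = 1)
  C[2][1] = min over k of (A[2][0] + B[0][1] = 4 + -2 = 2, A[2][1] + B[1][1] = -2 + 1 = -1, A[2][2] + B[2][1] = -1 + -4 = -5) = -5 (attained at k = 2)
  C[2][2] = min over k of (A[2][0] + B[0][2] = 4 + 8 = 12, A[2][1] + B[1][2] = -2 + 8 = 6, A[2][2] + B[2][2] = -1 + 1 = 0) = 0 (attained at k = 2)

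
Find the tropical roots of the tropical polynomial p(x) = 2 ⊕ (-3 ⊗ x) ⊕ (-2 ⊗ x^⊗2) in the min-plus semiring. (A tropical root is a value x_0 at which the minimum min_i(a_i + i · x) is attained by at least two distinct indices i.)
Roots: {-1, 5}

Each tropical root is a break point of the lower envelope of the lines y = a_i + i · x (there are 3 lines, with slopes 0, 1, ..., 2). Only the lines that attain the minimum somewhere contribute to roots; other lines are dominated. Here the surviving (envelope) indices are i = 2, i = 1, i = 0.
Intersections between consecutive envelope lines give the roots: for adjacent envelope indices i < j the intersection is x = (a_i − a_j) / (j − i). Reading off the sorted break points: {-1, 5}.
Verification: at each break x_0, at least two indices attain the minimum of min_i(a_i + i · x_0).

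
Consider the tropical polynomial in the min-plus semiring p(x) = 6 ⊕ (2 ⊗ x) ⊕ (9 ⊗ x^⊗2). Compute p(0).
p(0) = 2

A tropical monomial a ⊗ x^⊗i evaluates to a + i · x. Evaluating each term at x = 0:
  Term 0 contributes 6 + 0 · 0 = 6
  Term 1 contributes 2 + 1 · 0 = 2
  Term 2 contributes 9 + 2 · 0 = 9
p(0) = ⊕ of these = min[6, 2, 9] = 2.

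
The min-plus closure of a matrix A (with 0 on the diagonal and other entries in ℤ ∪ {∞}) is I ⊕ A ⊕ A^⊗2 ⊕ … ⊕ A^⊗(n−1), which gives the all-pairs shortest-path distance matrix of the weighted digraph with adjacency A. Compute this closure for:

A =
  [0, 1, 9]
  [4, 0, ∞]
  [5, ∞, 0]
Closure =
  [0, 1, 9]
  [4, 0, 13]
  [5, 6, 0]

This is the Floyd-Warshall all-pairs shortest-path computation. For each intermediate vertex k = 0, 1, …, 2, update dist[i][j] ← min(dist[i][j], dist[i][k] + dist[k][j]). The final matrix gives, for each (i, j), the minimum total weight of any directed path from i to j (possibly empty when i = j).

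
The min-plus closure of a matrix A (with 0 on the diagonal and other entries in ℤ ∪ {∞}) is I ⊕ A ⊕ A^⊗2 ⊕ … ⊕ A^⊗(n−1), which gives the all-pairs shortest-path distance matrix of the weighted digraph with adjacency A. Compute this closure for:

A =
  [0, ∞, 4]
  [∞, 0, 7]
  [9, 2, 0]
Closure =
  [0, 6, 4]
  [16, 0, 7]
  [9, 2, 0]

This is the Floyd-Warshall all-pairs shortest-path computation. For each intermediate vertex k = 0, 1, …, 2, update dist[i][j] ← min(dist[i][j], dist[i][k] + dist[k][j]). The final matrix gives, for each (i, j), the minimum total weight of any directed path from i to j (possibly empty when i = j).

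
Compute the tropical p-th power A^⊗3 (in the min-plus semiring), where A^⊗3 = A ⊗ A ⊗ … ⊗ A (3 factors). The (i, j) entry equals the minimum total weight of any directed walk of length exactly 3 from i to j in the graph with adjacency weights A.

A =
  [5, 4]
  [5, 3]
A^⊗3 =
  [12, 10]
  [11, 9]

Each entry (A^⊗3)_ij equals the minimum over all length-3 walks i = v_0 → v_1 → … → v_3 = j of Σ_t A[v_t][v_{t+1}]. For example, for (i, j) = (0, 1) we minimise over 4 possible intermediate vertex sequences; the minimum is 10, attained along the walk 0 → 1 → 1 → 1.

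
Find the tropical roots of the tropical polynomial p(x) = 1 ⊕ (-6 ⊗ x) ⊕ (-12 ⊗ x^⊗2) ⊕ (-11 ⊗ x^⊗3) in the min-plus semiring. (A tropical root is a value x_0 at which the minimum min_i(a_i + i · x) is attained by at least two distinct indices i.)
Roots: {-1, 6, 7}

Each tropical root is a break point of the lower envelope of the lines y = a_i + i · x (there are 4 lines, with slopes 0, 1, ..., 3). Only the lines that attain the minimum somewhere contribute to roots; other lines are dominated. Here the surviving (envelope) indices are i = 3, i = 2, i = 1, i = 0.
Intersections between consecutive envelope lines give the roots: for adjacent envelope indices i < j the intersection is x = (a_i − a_j) / (j − i). Reading off the sorted break points: {-1, 6, 7}.
Verification: at each break x_0, at least two indices attain the minimum of min_i(a_i + i · x_0).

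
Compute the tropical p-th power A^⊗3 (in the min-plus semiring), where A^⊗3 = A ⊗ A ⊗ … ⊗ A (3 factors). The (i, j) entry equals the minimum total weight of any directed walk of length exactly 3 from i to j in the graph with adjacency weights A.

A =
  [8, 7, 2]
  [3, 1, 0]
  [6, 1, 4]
A^⊗3 =
  [6, 4, 3]
  [4, 2, 1]
  [5, 2, 2]

Each entry (A^⊗3)_ij equals the minimum over all length-3 walks i = v_0 → v_1 → … → v_3 = j of Σ_t A[v_t][v_{t+1}]. For example, for (i, j) = (0, 2) we minimise over 9 possible intermediate vertex sequences; the minimum is 3, attained along the walk 0 → 2 → 1 → 2.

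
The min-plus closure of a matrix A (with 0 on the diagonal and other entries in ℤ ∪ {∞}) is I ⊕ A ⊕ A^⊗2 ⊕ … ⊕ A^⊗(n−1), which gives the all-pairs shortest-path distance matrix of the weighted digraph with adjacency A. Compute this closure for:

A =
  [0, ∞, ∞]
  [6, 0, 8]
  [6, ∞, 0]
Closure =
  [0, ∞, ∞]
  [6, 0, 8]
  [6, ∞, 0]

This is the Floyd-Warshall all-pairs shortest-path computation. For each intermediate vertex k = 0, 1, …, 2, update dist[i][j] ← min(dist[i][j], dist[i][k] + dist[k][j]). The final matrix gives, for each (i, j), the minimum total weight of any directed path from i to j (possibly empty when i = j).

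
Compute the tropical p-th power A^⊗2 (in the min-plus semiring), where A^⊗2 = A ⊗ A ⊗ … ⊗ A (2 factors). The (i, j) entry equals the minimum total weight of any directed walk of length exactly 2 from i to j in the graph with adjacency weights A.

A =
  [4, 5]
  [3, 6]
A^⊗2 =
  [8, 9]
  [7, 8]

Each entry (A^⊗2)_ij equals the minimum over all length-2 walks i = v_0 → v_1 → … → v_2 = j of Σ_t A[v_t][v_{t+1}]. For example, for (i, j) = (0, 1) we minimise over 2 possible intermediate vertex sequences; the minimum is 9, attained along the walk 0 → 0 → 1.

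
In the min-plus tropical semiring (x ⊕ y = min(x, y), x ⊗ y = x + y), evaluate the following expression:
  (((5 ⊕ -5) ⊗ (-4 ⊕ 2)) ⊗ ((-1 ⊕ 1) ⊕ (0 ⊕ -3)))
(((5 ⊕ -5) ⊗ (-4 ⊕ 2)) ⊗ ((-1 ⊕ 1) ⊕ (0 ⊕ -3))) = -12

Expand innermost to outermost. Recall ⊕ takes the minimum of its arguments and ⊗ takes their sum. Working out the expression (((5 ⊕ -5) ⊗ (-4 ⊕ 2)) ⊗ ((-1 ⊕ 1) ⊕ (0 ⊕ -3))) gives -12.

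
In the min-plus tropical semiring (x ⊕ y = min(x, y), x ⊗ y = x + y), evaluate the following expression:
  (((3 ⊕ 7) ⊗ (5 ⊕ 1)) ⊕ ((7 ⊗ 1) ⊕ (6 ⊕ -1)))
(((3 ⊕ 7) ⊗ (5 ⊕ 1)) ⊕ ((7 ⊗ 1) ⊕ (6 ⊕ -1))) = -1

Expand innermost to outermost. Recall ⊕ takes the minimum of its arguments and ⊗ takes their sum. Working out the expression (((3 ⊕ 7) ⊗ (5 ⊕ 1)) ⊕ ((7 ⊗ 1) ⊕ (6 ⊕ -1))) gives -1.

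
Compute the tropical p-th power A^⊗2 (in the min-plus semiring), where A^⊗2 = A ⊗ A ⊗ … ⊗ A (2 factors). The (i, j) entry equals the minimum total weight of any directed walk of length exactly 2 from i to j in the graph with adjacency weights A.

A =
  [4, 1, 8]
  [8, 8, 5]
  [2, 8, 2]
A^⊗2 =
  [8, 5, 6]
  [7, 9, 7]
  [4, 3, 4]

Each entry (A^⊗2)_ij equals the minimum over all length-2 walks i = v_0 → v_1 → … → v_2 = j of Σ_t A[v_t][v_{t+1}]. For example, for (i, j) = (0, 2) we minimise over 3 possible intermediate vertex sequences; the minimum is 6, attained along the walk 0 → 1 → 2.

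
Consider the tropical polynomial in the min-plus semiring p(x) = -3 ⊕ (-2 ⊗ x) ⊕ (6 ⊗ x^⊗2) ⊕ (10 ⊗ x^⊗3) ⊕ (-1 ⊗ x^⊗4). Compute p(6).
p(6) = -3

A tropical monomial a ⊗ x^⊗i evaluates to a + i · x. Evaluating each term at x = 6:
  Term 0 contributes -3 + 0 · 6 = -3
  Term 1 contributes -2 + 1 · 6 = 4
  Term 2 contributes 6 + 2 · 6 = 18
  Term 3 contributes 10 + 3 · 6 = 28
  Term 4 contributes -1 + 4 · 6 = 23
p(6) = ⊕ of these = min[-3, 4, 18, 28, 23] = -3.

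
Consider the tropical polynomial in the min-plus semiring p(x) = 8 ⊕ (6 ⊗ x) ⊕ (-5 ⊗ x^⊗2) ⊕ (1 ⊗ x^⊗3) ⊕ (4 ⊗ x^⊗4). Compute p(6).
p(6) = 7

A tropical monomial a ⊗ x^⊗i evaluates to a + i · x. Evaluating each term at x = 6:
  Term 0 contributes 8 + 0 · 6 = 8
  Term 1 contributes 6 + 1 · 6 = 12
  Term 2 contributes -5 + 2 · 6 = 7
  Term 3 contributes 1 + 3 · 6 = 19
  Term 4 contributes 4 + 4 · 6 = 28
p(6) = ⊕ of these = min[8, 12, 7, 19, 28] = 7.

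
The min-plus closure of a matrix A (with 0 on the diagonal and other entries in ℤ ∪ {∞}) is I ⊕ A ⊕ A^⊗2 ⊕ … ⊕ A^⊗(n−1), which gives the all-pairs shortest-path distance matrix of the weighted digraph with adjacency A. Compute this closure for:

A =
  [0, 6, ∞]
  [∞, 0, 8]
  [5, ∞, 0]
Closure =
  [0, 6, 14]
  [13, 0, 8]
  [5, 11, 0]

This is the Floyd-Warshall all-pairs shortest-path computation. For each intermediate vertex k = 0, 1, …, 2, update dist[i][j] ← min(dist[i][j], dist[i][k] + dist[k][j]). The final matrix gives, for each (i, j), the minimum total weight of any directed path from i to j (possibly empty when i = j).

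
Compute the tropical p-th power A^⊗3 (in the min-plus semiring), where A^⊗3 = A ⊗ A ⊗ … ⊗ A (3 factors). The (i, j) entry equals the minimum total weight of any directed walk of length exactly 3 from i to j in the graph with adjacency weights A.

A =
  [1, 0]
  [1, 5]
A^⊗3 =
  [2, 1]
  [2, 2]

Each entry (A^⊗3)_ij equals the minimum over all length-3 walks i = v_0 → v_1 → … → v_3 = j of Σ_t A[v_t][v_{t+1}]. For example, for (i, j) = (0, 1) we minimise over 4 possible intermediate vertex sequences; the minimum is 1, attained along the walk 0 → 1 → 0 → 1.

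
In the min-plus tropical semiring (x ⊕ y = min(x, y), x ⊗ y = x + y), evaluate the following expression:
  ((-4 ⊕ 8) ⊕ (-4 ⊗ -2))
((-4 ⊕ 8) ⊕ (-4 ⊗ -2)) = -6

Expand innermost to outermost. Recall ⊕ takes the minimum of its arguments and ⊗ takes their sum. Working out the expression ((-4 ⊕ 8) ⊕ (-4 ⊗ -2)) gives -6.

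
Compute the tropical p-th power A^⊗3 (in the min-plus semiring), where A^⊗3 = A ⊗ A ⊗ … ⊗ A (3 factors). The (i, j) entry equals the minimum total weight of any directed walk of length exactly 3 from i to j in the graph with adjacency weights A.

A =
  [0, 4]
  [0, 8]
A^⊗3 =
  [0, 4]
  [0, 4]

Each entry (A^⊗3)_ij equals the minimum over all length-3 walks i = v_0 → v_1 → … → v_3 = j of Σ_t A[v_t][v_{t+1}]. For example, for (i, j) = (0, 1) we minimise over 4 possible intermediate vertex sequences; the minimum is 4, attained along the walk 0 → 0 → 0 → 1.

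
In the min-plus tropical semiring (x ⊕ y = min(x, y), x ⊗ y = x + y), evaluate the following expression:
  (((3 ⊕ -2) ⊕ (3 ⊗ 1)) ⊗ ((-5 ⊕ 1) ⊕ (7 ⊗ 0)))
(((3 ⊕ -2) ⊕ (3 ⊗ 1)) ⊗ ((-5 ⊕ 1) ⊕ (7 ⊗ 0))) = -7

Expand innermost to outermost. Recall ⊕ takes the minimum of its arguments and ⊗ takes their sum. Working out the expression (((3 ⊕ -2) ⊕ (3 ⊗ 1)) ⊗ ((-5 ⊕ 1) ⊕ (7 ⊗ 0))) gives -7.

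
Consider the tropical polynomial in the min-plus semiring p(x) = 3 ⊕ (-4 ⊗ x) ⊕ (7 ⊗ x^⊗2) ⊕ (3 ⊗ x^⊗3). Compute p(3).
p(3) = -1

A tropical monomial a ⊗ x^⊗i evaluates to a + i · x. Evaluating each term at x = 3:
  Term 0 contributes 3 + 0 · 3 = 3
  Term 1 contributes -4 + 1 · 3 = -1
  Term 2 contributes 7 + 2 · 3 = 13
  Term 3 contributes 3 + 3 · 3 = 12
p(3) = ⊕ of these = min[3, -1, 13, 12] = -1.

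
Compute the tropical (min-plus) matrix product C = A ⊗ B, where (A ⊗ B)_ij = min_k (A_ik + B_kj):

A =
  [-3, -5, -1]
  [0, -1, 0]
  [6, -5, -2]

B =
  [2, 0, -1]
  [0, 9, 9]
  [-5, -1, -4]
A ⊗ B =
  [-6, -3, -5]
  [-5, -1, -4]
  [-7, -3, -6]

Apply the min-plus product entry-by-entry:
  C[0][0] = min over k of (A[0][0] + B[0][0] = -3 + 2 = -1, A[0][1] + B[1][0] = -5 + 0 = -5, A[0][2] + B[2][0] = -1 + -5 = -6) = -6 (attained at k = 2)
  C[0][1] = min over k of (A[0][0] + B[0][1] = -3 + 0 = -3, A[0][1] + B[1][1] = -5 + 9 = 4, A[0][2] + B[2][1] = -1 + -1 = -2) = -3 (attained at k = 0)
  C[0][2] = min over k of (A[0][0] + B[0][2] = -3 + -1 = -4, A[0][1] + B[1][2] = -5 + 9 = 4, A[0][2] + B[2][2] = -1 + -4 = -5) = -5 (attained at k = 2)
  C[1][0] = min over k of (A[1][0] + B[0][0] = 0 + 2 = 2, A[1][1] + B[1][0] = -1 + 0 = -1, A[1][2] + B[2][0] = 0 + -5 = -5) = -5 (attained at k = 2)
  C[1][1] = min over k of (A[1][0] + B[0][1] = 0 + 0 = 0, A[1][1] + B[1][1] = -1 + 9 = 8, A[1][2] + B[2][1] = 0 + -1 = -1) = -1 (attained at k = 2)
  C[1][2] = min over k of (A[1][0] + B[0][2] = 0 + -1 = -1, A[1][1] + B[1][2] = -1 + 9 = 8, A[1][2] + B[2][2] = 0 + -4 = -4) = -4 (attained at k = 2)
  C[2][0] = min over k of (A[2][0] + B[0][0] = 6 + 2 = 8, A[2][1] + B[1][0] = -5 + 0 = -5, A[2][2] + B[2][0] = -2 + -5 = -7) = -7 (attained at k = 2)
  C[2][1] = min over k of (A[2][0] + B[0][1] = 6 + 0 = 6, A[2][1] + B[1][1] = -5 + 9 = 4, A[2][2] + B[2][1] = -2 + -1 = -3) = -3 (attained at k = 2)
  C[2][2] = min over k of (A[2][0] + B[0][2] = 6 + -1 = 5, A[2][1] + B[1][2] = -5 + 9 = 4, A[2][2] + B[2][2] = -2 + -4 = -6) = -6 (attained at k = 2)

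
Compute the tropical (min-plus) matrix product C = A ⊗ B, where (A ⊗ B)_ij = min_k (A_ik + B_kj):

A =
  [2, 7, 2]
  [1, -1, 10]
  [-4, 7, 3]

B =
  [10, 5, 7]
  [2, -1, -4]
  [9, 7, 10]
A ⊗ B =
  [9, 6, 3]
  [1, -2, -5]
  [6, 1, 3]

Apply the min-plus product entry-by-entry:
  C[0][0] = min over k of (A[0][0] + B[0][0] = 2 + 10 = 12, A[0][1] + B[1][0] = 7 + 2 = 9, A[0][2] + B[2][0] = 2 + 9 = 11) = 9 (attained at k = 1)
  C[0][1] = min over k of (A[0][0] + B[0][1] = 2 + 5 = 7, A[0][1] + B[1][1] = 7 + -1 = 6, A[0][2] + B[2][1] = 2 + 7 = 9) = 6 (attained at k = 1)
  C[0][2] = min over k of (A[0][0] + B[0][2] = 2 + 7 = 9, A[0][1] + B[1][2] = 7 + -4 = 3, A[0][2] + B[2][2] = 2 + 10 = 12) = 3 (attained at k = 1)
  C[1][0] = min over k of (A[1][0] + B[0][0] = 1 + 10 = 11, A[1][1] + B[1][0] = -1 + 2 = 1, A[1][2] + B[2][0] = 10 + 9 = 19) = 1 (attained at k = 1)
  C[1][1] = min over k of (A[1][0] + B[0][1] = 1 + 5 = 6, A[1][1] + B[1][1] = -1 + -1 = -2, A[1][2] + B[2][1] = 10 + 7 = 17) = -2 (attained at k = 1)
  C[1][2] = min over k of (A[1][0] + B[0][2] = 1 + 7 = 8, A[1][1] + B[1][2] = -1 + -4 = -5, A[1][2] + B[2][2] = 10 + 10 = 20) = -5 (attained at k = 1)
  C[2][0] = min over k of (A[2][0] + B[0][0] = -4 + 10 = 6, A[2][1] + B[1][0] = 7 + 2 = 9, A[2][2] + B[2][0] = 3 + 9 = 12) = 6 (attained at k = 0)
  C[2][1] = min over k of (A[2][0] + B[0][1] = -4 + 5 = 1, A[2][1] + B[1][1] = 7 + -1 = 6, A[2][2] + B[2][1] = 3 + 7 = 10) = 1 (attained at k = 0)
  C[2][2] = min over k of (A[2][0] + B[0][2] = -4 + 7 = 3, A[2][1] + B[1][2] = 7 + -4 = 3, A[2][2] + B[2][2] = 3 + 10 = 13) = 3 (attained at k = 0)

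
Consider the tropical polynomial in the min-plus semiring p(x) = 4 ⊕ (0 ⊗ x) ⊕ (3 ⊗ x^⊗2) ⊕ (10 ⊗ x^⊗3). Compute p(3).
p(3) = 3

A tropical monomial a ⊗ x^⊗i evaluates to a + i · x. Evaluating each term at x = 3:
  Term 0 contributes 4 + 0 · 3 = 4
  Term 1 contributes 0 + 1 · 3 = 3
  Term 2 contributes 3 + 2 · 3 = 9
  Term 3 contributes 10 + 3 · 3 = 19
p(3) = ⊕ of these = min[4, 3, 9, 19] = 3.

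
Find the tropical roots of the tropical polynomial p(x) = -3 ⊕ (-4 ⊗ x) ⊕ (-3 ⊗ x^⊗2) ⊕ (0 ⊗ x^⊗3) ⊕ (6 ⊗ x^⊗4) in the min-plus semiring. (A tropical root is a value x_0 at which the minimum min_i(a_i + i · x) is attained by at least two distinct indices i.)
Roots: {-6, -3, -1, 1}

Each tropical root is a break point of the lower envelope of the lines y = a_i + i · x (there are 5 lines, with slopes 0, 1, ..., 4). Only the lines that attain the minimum somewhere contribute to roots; other lines are dominated. Here the surviving (envelope) indices are i = 4, i = 3, i = 2, i = 1, i = 0.
Intersections between consecutive envelope lines give the roots: for adjacent envelope indices i < j the intersection is x = (a_i − a_j) / (j − i). Reading off the sorted break points: {-6, -3, -1, 1}.
Verification: at each break x_0, at least two indices attain the minimum of min_i(a_i + i · x_0).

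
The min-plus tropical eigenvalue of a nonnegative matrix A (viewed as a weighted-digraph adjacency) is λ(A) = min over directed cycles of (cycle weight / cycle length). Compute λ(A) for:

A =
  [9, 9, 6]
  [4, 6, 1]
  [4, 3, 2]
λ(A) = 2

Enumerate directed cycles and compute their means (weight / length). Sample:
  cycle 0 → 0: weight = 9, length = 1, mean = 9/1 ≈ 9.000
  cycle 1 → 1: weight = 6, length = 1, mean = 6/1 ≈ 6.000
  cycle 2 → 2: weight = 2, length = 1, mean = 2/1 ≈ 2.000
  cycle 0 → 1 → 0: weight = 13, length = 2, mean = 13/2 ≈ 6.500
  cycle 0 → 2 → 0: weight = 10, length = 2, mean = 10/2 ≈ 5.000
  cycle 1 → 0 → 1: weight = 13, length = 2, mean = 13/2 ≈ 6.500
Minimum mean = 2.000, attained e.g. along the cycle 2 → 2 with weight 2 and length 1. So λ(A) = 2/1 = 2.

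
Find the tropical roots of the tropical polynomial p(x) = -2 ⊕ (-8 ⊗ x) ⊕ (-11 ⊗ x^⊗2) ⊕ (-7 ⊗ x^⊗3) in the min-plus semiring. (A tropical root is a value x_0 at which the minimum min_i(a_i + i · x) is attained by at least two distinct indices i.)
Roots: {-4, 3, 6}

Each tropical root is a break point of the lower envelope of the lines y = a_i + i · x (there are 4 lines, with slopes 0, 1, ..., 3). Only the lines that attain the minimum somewhere contribute to roots; other lines are dominated. Here the surviving (envelope) indices are i = 3, i = 2, i = 1, i = 0.
Intersections between consecutive envelope lines give the roots: for adjacent envelope indices i < j the intersection is x = (a_i − a_j) / (j − i). Reading off the sorted break points: {-4, 3, 6}.
Verification: at each break x_0, at least two indices attain the minimum of min_i(a_i + i · x_0).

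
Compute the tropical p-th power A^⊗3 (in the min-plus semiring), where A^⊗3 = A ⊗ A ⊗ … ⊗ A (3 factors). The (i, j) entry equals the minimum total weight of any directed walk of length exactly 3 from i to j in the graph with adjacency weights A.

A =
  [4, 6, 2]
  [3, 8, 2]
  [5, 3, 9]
A^⊗3 =
  [8, 9, 7]
  [8, 8, 7]
  [10, 8, 8]

Each entry (A^⊗3)_ij equals the minimum over all length-3 walks i = v_0 → v_1 → … → v_3 = j of Σ_t A[v_t][v_{t+1}]. For example, for (i, j) = (0, 2) we minimise over 9 possible intermediate vertex sequences; the minimum is 7, attained along the walk 0 → 2 → 1 → 2.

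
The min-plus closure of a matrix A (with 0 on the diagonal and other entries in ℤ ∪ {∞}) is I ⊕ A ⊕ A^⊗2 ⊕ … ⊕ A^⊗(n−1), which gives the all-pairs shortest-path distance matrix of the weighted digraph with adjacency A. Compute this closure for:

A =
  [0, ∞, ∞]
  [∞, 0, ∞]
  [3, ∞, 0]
Closure =
  [0, ∞, ∞]
  [∞, 0, ∞]
  [3, ∞, 0]

This is the Floyd-Warshall all-pairs shortest-path computation. For each intermediate vertex k = 0, 1, …, 2, update dist[i][j] ← min(dist[i][j], dist[i][k] + dist[k][j]). The final matrix gives, for each (i, j), the minimum total weight of any directed path from i to j (possibly empty when i = j).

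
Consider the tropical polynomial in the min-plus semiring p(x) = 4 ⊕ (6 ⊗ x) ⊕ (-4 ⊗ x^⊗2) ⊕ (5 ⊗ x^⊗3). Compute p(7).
p(7) = 4

A tropical monomial a ⊗ x^⊗i evaluates to a + i · x. Evaluating each term at x = 7:
  Term 0 contributes 4 + 0 · 7 = 4
  Term 1 contributes 6 + 1 · 7 = 13
  Term 2 contributes -4 + 2 · 7 = 10
  Term 3 contributes 5 + 3 · 7 = 26
p(7) = ⊕ of these = min[4, 13, 10, 26] = 4.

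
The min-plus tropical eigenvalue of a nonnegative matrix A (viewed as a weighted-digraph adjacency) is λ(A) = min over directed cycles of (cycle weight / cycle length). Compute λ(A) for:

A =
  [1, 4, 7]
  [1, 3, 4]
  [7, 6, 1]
λ(A) = 1

Enumerate directed cycles and compute their means (weight / length). Sample:
  cycle 0 → 0: weight = 1, length = 1, mean = 1/1 ≈ 1.000
  cycle 1 → 1: weight = 3, length = 1, mean = 3/1 ≈ 3.000
  cycle 2 → 2: weight = 1, length = 1, mean = 1/1 ≈ 1.000
  cycle 0 → 1 → 0: weight = 5, length = 2, mean = 5/2 ≈ 2.500
  cycle 0 → 2 → 0: weight = 14, length = 2, mean = 14/2 ≈ 7.000
  cycle 1 → 0 → 1: weight = 5, length = 2, mean = 5/2 ≈ 2.500
Minimum mean = 1.000, attained e.g. along the cycle 0 → 0 with weight 1 and length 1. So λ(A) = 1/1 = 1.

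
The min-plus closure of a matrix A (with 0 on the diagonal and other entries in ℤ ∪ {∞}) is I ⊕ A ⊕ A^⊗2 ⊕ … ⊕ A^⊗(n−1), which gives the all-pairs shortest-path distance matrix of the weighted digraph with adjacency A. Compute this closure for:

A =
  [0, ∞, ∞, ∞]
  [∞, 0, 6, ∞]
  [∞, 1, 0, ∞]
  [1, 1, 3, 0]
Closure =
  [0, ∞, ∞, ∞]
  [∞, 0, 6, ∞]
  [∞, 1, 0, ∞]
  [1, 1, 3, 0]

This is the Floyd-Warshall all-pairs shortest-path computation. For each intermediate vertex k = 0, 1, …, 3, update dist[i][j] ← min(dist[i][j], dist[i][k] + dist[k][j]). The final matrix gives, for each (i, j), the minimum total weight of any directed path from i to j (possibly empty when i = j).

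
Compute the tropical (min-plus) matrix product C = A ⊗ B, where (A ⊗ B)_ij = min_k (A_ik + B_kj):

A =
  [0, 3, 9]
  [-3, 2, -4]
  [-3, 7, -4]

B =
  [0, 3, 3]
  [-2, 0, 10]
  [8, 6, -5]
A ⊗ B =
  [0, 3, 3]
  [-3, 0, -9]
  [-3, 0, -9]

Apply the min-plus product entry-by-entry:
  C[0][0] = min over k of (A[0][0] + B[0][0] = 0 + 0 = 0, A[0][1] + B[1][0] = 3 + -2 = 1, A[0][2] + B[2][0] = 9 + 8 = 17) = 0 (attained at k = 0)
  C[0][1] = min over k of (A[0][0] + B[0][1] = 0 + 3 = 3, A[0][1] + B[1][1] = 3 + 0 = 3, A[0][2] + B[2][1] = 9 + 6 = 15) = 3 (attained at k = 0)
  C[0][2] = min over k of (A[0][0] + B[0][2] = 0 + 3 = 3, A[0][1] + B[1][2] = 3 + 10 = 13, A[0][2] + B[2][2] = 9 + -5 = 4) = 3 (attained at k = 0)
  C[1][0] = min over k of (A[1][0] + B[0][0] = -3 + 0 = -3, A[1][1] + B[1][0] = 2 + -2 = 0, A[1][2] + B[2][0] = -4 + 8 = 4) = -3 (attained at k = 0)
  C[1][1] = min over k of (A[1][0] + B[0][1] = -3 + 3 = 0, A[1][1] + B[1][1] = 2 + 0 = 2, A[1][2] + B[2][1] = -4 + 6 = 2) = 0 (attained at k = 0)
  C[1][2] = min over k of (A[1][0] + B[0][2] = -3 + 3 = 0, A[1][1] + B[1][2] = 2 + 10 = 12, A[1][2] + B[2][2] = -4 + -5 = -9) = -9 (attained at k = 2)
  C[2][0] = min over k of (A[2][0] + B[0][0] = -3 + 0 = -3, A[2][1] + B[1][0] = 7 + -2 = 5, A[2][2] + B[2][0] = -4 + 8 = 4) = -3 (attained at k = 0)
  C[2][1] = min over k of (A[2][0] + B[0][1] = -3 + 3 = 0, A[2][1] + B[1][1] = 7 + 0 = 7, A[2][2] + B[2][1] = -4 + 6 = 2) = 0 (attained at k = 0)
  C[2][2] = min over k of (A[2][0] + B[0][2] = -3 + 3 = 0, A[2][1] + B[1][2] = 7 + 10 = 17, A[2][2] + B[2][2] = -4 + -5 = -9) = -9 (attained at k = 2)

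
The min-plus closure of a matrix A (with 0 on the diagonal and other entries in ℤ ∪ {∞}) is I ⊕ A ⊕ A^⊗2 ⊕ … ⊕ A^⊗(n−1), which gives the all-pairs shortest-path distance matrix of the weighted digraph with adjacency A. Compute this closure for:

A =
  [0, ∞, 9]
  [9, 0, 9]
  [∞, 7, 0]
Closure =
  [0, 16, 9]
  [9, 0, 9]
  [16, 7, 0]

This is the Floyd-Warshall all-pairs shortest-path computation. For each intermediate vertex k = 0, 1, …, 2, update dist[i][j] ← min(dist[i][j], dist[i][k] + dist[k][j]). The final matrix gives, for each (i, j), the minimum total weight of any directed path from i to j (possibly empty when i = j).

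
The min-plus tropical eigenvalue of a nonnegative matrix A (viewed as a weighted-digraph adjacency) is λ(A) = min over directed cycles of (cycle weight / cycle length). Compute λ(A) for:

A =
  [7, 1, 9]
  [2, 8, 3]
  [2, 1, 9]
λ(A) = 3/2

Enumerate directed cycles and compute their means (weight / length). Sample:
  cycle 0 → 0: weight = 7, length = 1, mean = 7/1 ≈ 7.000
  cycle 1 → 1: weight = 8, length = 1, mean = 8/1 ≈ 8.000
  cycle 2 → 2: weight = 9, length = 1, mean = 9/1 ≈ 9.000
  cycle 0 → 1 → 0: weight = 3, length = 2, mean = 3/2 ≈ 1.500
  cycle 0 → 2 → 0: weight = 11, length = 2, mean = 11/2 ≈ 5.500
  cycle 1 → 0 → 1: weight = 3, length = 2, mean = 3/2 ≈ 1.500
Minimum mean = 1.500, attained e.g. along the cycle 0 → 1 → 0 with weight 3 and length 2. So λ(A) = 3/2 = 3/2.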